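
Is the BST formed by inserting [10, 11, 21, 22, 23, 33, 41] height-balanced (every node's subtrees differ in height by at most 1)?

Tree (level-order array): [10, None, 11, None, 21, None, 22, None, 23, None, 33, None, 41]
Definition: a tree is height-balanced if, at every node, |h(left) - h(right)| <= 1 (empty subtree has height -1).
Bottom-up per-node check:
  node 41: h_left=-1, h_right=-1, diff=0 [OK], height=0
  node 33: h_left=-1, h_right=0, diff=1 [OK], height=1
  node 23: h_left=-1, h_right=1, diff=2 [FAIL (|-1-1|=2 > 1)], height=2
  node 22: h_left=-1, h_right=2, diff=3 [FAIL (|-1-2|=3 > 1)], height=3
  node 21: h_left=-1, h_right=3, diff=4 [FAIL (|-1-3|=4 > 1)], height=4
  node 11: h_left=-1, h_right=4, diff=5 [FAIL (|-1-4|=5 > 1)], height=5
  node 10: h_left=-1, h_right=5, diff=6 [FAIL (|-1-5|=6 > 1)], height=6
Node 23 violates the condition: |-1 - 1| = 2 > 1.
Result: Not balanced


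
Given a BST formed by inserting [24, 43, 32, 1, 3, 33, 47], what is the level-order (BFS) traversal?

Tree insertion order: [24, 43, 32, 1, 3, 33, 47]
Tree (level-order array): [24, 1, 43, None, 3, 32, 47, None, None, None, 33]
BFS from the root, enqueuing left then right child of each popped node:
  queue [24] -> pop 24, enqueue [1, 43], visited so far: [24]
  queue [1, 43] -> pop 1, enqueue [3], visited so far: [24, 1]
  queue [43, 3] -> pop 43, enqueue [32, 47], visited so far: [24, 1, 43]
  queue [3, 32, 47] -> pop 3, enqueue [none], visited so far: [24, 1, 43, 3]
  queue [32, 47] -> pop 32, enqueue [33], visited so far: [24, 1, 43, 3, 32]
  queue [47, 33] -> pop 47, enqueue [none], visited so far: [24, 1, 43, 3, 32, 47]
  queue [33] -> pop 33, enqueue [none], visited so far: [24, 1, 43, 3, 32, 47, 33]
Result: [24, 1, 43, 3, 32, 47, 33]


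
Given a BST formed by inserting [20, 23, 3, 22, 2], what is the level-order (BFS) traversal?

Tree insertion order: [20, 23, 3, 22, 2]
Tree (level-order array): [20, 3, 23, 2, None, 22]
BFS from the root, enqueuing left then right child of each popped node:
  queue [20] -> pop 20, enqueue [3, 23], visited so far: [20]
  queue [3, 23] -> pop 3, enqueue [2], visited so far: [20, 3]
  queue [23, 2] -> pop 23, enqueue [22], visited so far: [20, 3, 23]
  queue [2, 22] -> pop 2, enqueue [none], visited so far: [20, 3, 23, 2]
  queue [22] -> pop 22, enqueue [none], visited so far: [20, 3, 23, 2, 22]
Result: [20, 3, 23, 2, 22]


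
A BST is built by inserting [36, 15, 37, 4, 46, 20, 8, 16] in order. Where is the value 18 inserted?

Starting tree (level order): [36, 15, 37, 4, 20, None, 46, None, 8, 16]
Insertion path: 36 -> 15 -> 20 -> 16
Result: insert 18 as right child of 16
Final tree (level order): [36, 15, 37, 4, 20, None, 46, None, 8, 16, None, None, None, None, None, None, 18]


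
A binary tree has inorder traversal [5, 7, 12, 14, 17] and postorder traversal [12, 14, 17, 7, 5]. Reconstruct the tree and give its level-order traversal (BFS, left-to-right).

Inorder:   [5, 7, 12, 14, 17]
Postorder: [12, 14, 17, 7, 5]
Algorithm: postorder visits root last, so walk postorder right-to-left;
each value is the root of the current inorder slice — split it at that
value, recurse on the right subtree first, then the left.
Recursive splits:
  root=5; inorder splits into left=[], right=[7, 12, 14, 17]
  root=7; inorder splits into left=[], right=[12, 14, 17]
  root=17; inorder splits into left=[12, 14], right=[]
  root=14; inorder splits into left=[12], right=[]
  root=12; inorder splits into left=[], right=[]
Reconstructed level-order: [5, 7, 17, 14, 12]


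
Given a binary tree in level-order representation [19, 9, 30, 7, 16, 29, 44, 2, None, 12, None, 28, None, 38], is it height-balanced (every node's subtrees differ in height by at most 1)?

Tree (level-order array): [19, 9, 30, 7, 16, 29, 44, 2, None, 12, None, 28, None, 38]
Definition: a tree is height-balanced if, at every node, |h(left) - h(right)| <= 1 (empty subtree has height -1).
Bottom-up per-node check:
  node 2: h_left=-1, h_right=-1, diff=0 [OK], height=0
  node 7: h_left=0, h_right=-1, diff=1 [OK], height=1
  node 12: h_left=-1, h_right=-1, diff=0 [OK], height=0
  node 16: h_left=0, h_right=-1, diff=1 [OK], height=1
  node 9: h_left=1, h_right=1, diff=0 [OK], height=2
  node 28: h_left=-1, h_right=-1, diff=0 [OK], height=0
  node 29: h_left=0, h_right=-1, diff=1 [OK], height=1
  node 38: h_left=-1, h_right=-1, diff=0 [OK], height=0
  node 44: h_left=0, h_right=-1, diff=1 [OK], height=1
  node 30: h_left=1, h_right=1, diff=0 [OK], height=2
  node 19: h_left=2, h_right=2, diff=0 [OK], height=3
All nodes satisfy the balance condition.
Result: Balanced


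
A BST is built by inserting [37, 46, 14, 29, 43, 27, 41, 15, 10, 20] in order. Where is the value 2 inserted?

Starting tree (level order): [37, 14, 46, 10, 29, 43, None, None, None, 27, None, 41, None, 15, None, None, None, None, 20]
Insertion path: 37 -> 14 -> 10
Result: insert 2 as left child of 10
Final tree (level order): [37, 14, 46, 10, 29, 43, None, 2, None, 27, None, 41, None, None, None, 15, None, None, None, None, 20]


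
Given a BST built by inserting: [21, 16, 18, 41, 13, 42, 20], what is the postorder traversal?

Tree insertion order: [21, 16, 18, 41, 13, 42, 20]
Tree (level-order array): [21, 16, 41, 13, 18, None, 42, None, None, None, 20]
Postorder traversal: [13, 20, 18, 16, 42, 41, 21]


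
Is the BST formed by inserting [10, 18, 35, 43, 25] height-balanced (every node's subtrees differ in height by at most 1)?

Tree (level-order array): [10, None, 18, None, 35, 25, 43]
Definition: a tree is height-balanced if, at every node, |h(left) - h(right)| <= 1 (empty subtree has height -1).
Bottom-up per-node check:
  node 25: h_left=-1, h_right=-1, diff=0 [OK], height=0
  node 43: h_left=-1, h_right=-1, diff=0 [OK], height=0
  node 35: h_left=0, h_right=0, diff=0 [OK], height=1
  node 18: h_left=-1, h_right=1, diff=2 [FAIL (|-1-1|=2 > 1)], height=2
  node 10: h_left=-1, h_right=2, diff=3 [FAIL (|-1-2|=3 > 1)], height=3
Node 18 violates the condition: |-1 - 1| = 2 > 1.
Result: Not balanced


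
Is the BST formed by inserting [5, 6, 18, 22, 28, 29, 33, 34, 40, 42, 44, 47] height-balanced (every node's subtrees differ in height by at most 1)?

Tree (level-order array): [5, None, 6, None, 18, None, 22, None, 28, None, 29, None, 33, None, 34, None, 40, None, 42, None, 44, None, 47]
Definition: a tree is height-balanced if, at every node, |h(left) - h(right)| <= 1 (empty subtree has height -1).
Bottom-up per-node check:
  node 47: h_left=-1, h_right=-1, diff=0 [OK], height=0
  node 44: h_left=-1, h_right=0, diff=1 [OK], height=1
  node 42: h_left=-1, h_right=1, diff=2 [FAIL (|-1-1|=2 > 1)], height=2
  node 40: h_left=-1, h_right=2, diff=3 [FAIL (|-1-2|=3 > 1)], height=3
  node 34: h_left=-1, h_right=3, diff=4 [FAIL (|-1-3|=4 > 1)], height=4
  node 33: h_left=-1, h_right=4, diff=5 [FAIL (|-1-4|=5 > 1)], height=5
  node 29: h_left=-1, h_right=5, diff=6 [FAIL (|-1-5|=6 > 1)], height=6
  node 28: h_left=-1, h_right=6, diff=7 [FAIL (|-1-6|=7 > 1)], height=7
  node 22: h_left=-1, h_right=7, diff=8 [FAIL (|-1-7|=8 > 1)], height=8
  node 18: h_left=-1, h_right=8, diff=9 [FAIL (|-1-8|=9 > 1)], height=9
  node 6: h_left=-1, h_right=9, diff=10 [FAIL (|-1-9|=10 > 1)], height=10
  node 5: h_left=-1, h_right=10, diff=11 [FAIL (|-1-10|=11 > 1)], height=11
Node 42 violates the condition: |-1 - 1| = 2 > 1.
Result: Not balanced


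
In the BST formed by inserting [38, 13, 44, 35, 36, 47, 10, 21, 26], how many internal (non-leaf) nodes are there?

Tree built from: [38, 13, 44, 35, 36, 47, 10, 21, 26]
Tree (level-order array): [38, 13, 44, 10, 35, None, 47, None, None, 21, 36, None, None, None, 26]
Rule: An internal node has at least one child.
Per-node child counts:
  node 38: 2 child(ren)
  node 13: 2 child(ren)
  node 10: 0 child(ren)
  node 35: 2 child(ren)
  node 21: 1 child(ren)
  node 26: 0 child(ren)
  node 36: 0 child(ren)
  node 44: 1 child(ren)
  node 47: 0 child(ren)
Matching nodes: [38, 13, 35, 21, 44]
Count of internal (non-leaf) nodes: 5


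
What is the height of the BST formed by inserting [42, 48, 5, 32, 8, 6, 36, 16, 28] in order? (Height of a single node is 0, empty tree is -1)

Insertion order: [42, 48, 5, 32, 8, 6, 36, 16, 28]
Tree (level-order array): [42, 5, 48, None, 32, None, None, 8, 36, 6, 16, None, None, None, None, None, 28]
Compute height bottom-up (empty subtree = -1):
  height(6) = 1 + max(-1, -1) = 0
  height(28) = 1 + max(-1, -1) = 0
  height(16) = 1 + max(-1, 0) = 1
  height(8) = 1 + max(0, 1) = 2
  height(36) = 1 + max(-1, -1) = 0
  height(32) = 1 + max(2, 0) = 3
  height(5) = 1 + max(-1, 3) = 4
  height(48) = 1 + max(-1, -1) = 0
  height(42) = 1 + max(4, 0) = 5
Height = 5


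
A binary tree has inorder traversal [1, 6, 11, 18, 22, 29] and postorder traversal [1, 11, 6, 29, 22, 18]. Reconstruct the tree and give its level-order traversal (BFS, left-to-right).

Inorder:   [1, 6, 11, 18, 22, 29]
Postorder: [1, 11, 6, 29, 22, 18]
Algorithm: postorder visits root last, so walk postorder right-to-left;
each value is the root of the current inorder slice — split it at that
value, recurse on the right subtree first, then the left.
Recursive splits:
  root=18; inorder splits into left=[1, 6, 11], right=[22, 29]
  root=22; inorder splits into left=[], right=[29]
  root=29; inorder splits into left=[], right=[]
  root=6; inorder splits into left=[1], right=[11]
  root=11; inorder splits into left=[], right=[]
  root=1; inorder splits into left=[], right=[]
Reconstructed level-order: [18, 6, 22, 1, 11, 29]


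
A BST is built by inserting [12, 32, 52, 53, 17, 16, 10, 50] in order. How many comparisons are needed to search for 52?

Search path for 52: 12 -> 32 -> 52
Found: True
Comparisons: 3


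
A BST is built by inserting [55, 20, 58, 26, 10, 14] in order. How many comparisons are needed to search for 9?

Search path for 9: 55 -> 20 -> 10
Found: False
Comparisons: 3


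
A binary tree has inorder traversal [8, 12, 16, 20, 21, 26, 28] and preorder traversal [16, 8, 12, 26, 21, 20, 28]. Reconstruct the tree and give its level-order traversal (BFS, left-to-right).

Inorder:  [8, 12, 16, 20, 21, 26, 28]
Preorder: [16, 8, 12, 26, 21, 20, 28]
Algorithm: preorder visits root first, so consume preorder in order;
for each root, split the current inorder slice at that value into
left-subtree inorder and right-subtree inorder, then recurse.
Recursive splits:
  root=16; inorder splits into left=[8, 12], right=[20, 21, 26, 28]
  root=8; inorder splits into left=[], right=[12]
  root=12; inorder splits into left=[], right=[]
  root=26; inorder splits into left=[20, 21], right=[28]
  root=21; inorder splits into left=[20], right=[]
  root=20; inorder splits into left=[], right=[]
  root=28; inorder splits into left=[], right=[]
Reconstructed level-order: [16, 8, 26, 12, 21, 28, 20]


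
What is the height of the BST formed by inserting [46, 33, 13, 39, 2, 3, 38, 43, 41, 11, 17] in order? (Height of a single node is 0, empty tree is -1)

Insertion order: [46, 33, 13, 39, 2, 3, 38, 43, 41, 11, 17]
Tree (level-order array): [46, 33, None, 13, 39, 2, 17, 38, 43, None, 3, None, None, None, None, 41, None, None, 11]
Compute height bottom-up (empty subtree = -1):
  height(11) = 1 + max(-1, -1) = 0
  height(3) = 1 + max(-1, 0) = 1
  height(2) = 1 + max(-1, 1) = 2
  height(17) = 1 + max(-1, -1) = 0
  height(13) = 1 + max(2, 0) = 3
  height(38) = 1 + max(-1, -1) = 0
  height(41) = 1 + max(-1, -1) = 0
  height(43) = 1 + max(0, -1) = 1
  height(39) = 1 + max(0, 1) = 2
  height(33) = 1 + max(3, 2) = 4
  height(46) = 1 + max(4, -1) = 5
Height = 5


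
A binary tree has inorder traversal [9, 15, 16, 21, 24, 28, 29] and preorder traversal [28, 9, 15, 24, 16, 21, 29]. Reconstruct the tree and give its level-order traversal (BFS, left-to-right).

Inorder:  [9, 15, 16, 21, 24, 28, 29]
Preorder: [28, 9, 15, 24, 16, 21, 29]
Algorithm: preorder visits root first, so consume preorder in order;
for each root, split the current inorder slice at that value into
left-subtree inorder and right-subtree inorder, then recurse.
Recursive splits:
  root=28; inorder splits into left=[9, 15, 16, 21, 24], right=[29]
  root=9; inorder splits into left=[], right=[15, 16, 21, 24]
  root=15; inorder splits into left=[], right=[16, 21, 24]
  root=24; inorder splits into left=[16, 21], right=[]
  root=16; inorder splits into left=[], right=[21]
  root=21; inorder splits into left=[], right=[]
  root=29; inorder splits into left=[], right=[]
Reconstructed level-order: [28, 9, 29, 15, 24, 16, 21]


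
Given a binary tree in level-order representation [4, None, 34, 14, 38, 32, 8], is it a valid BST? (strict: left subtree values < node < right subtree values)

Level-order array: [4, None, 34, 14, 38, 32, 8]
Validate using subtree bounds (lo, hi): at each node, require lo < value < hi,
then recurse left with hi=value and right with lo=value.
Preorder trace (stopping at first violation):
  at node 4 with bounds (-inf, +inf): OK
  at node 34 with bounds (4, +inf): OK
  at node 14 with bounds (4, 34): OK
  at node 32 with bounds (4, 14): VIOLATION
Node 32 violates its bound: not (4 < 32 < 14).
Result: Not a valid BST


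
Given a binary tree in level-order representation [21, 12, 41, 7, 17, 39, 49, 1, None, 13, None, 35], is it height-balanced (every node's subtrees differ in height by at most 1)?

Tree (level-order array): [21, 12, 41, 7, 17, 39, 49, 1, None, 13, None, 35]
Definition: a tree is height-balanced if, at every node, |h(left) - h(right)| <= 1 (empty subtree has height -1).
Bottom-up per-node check:
  node 1: h_left=-1, h_right=-1, diff=0 [OK], height=0
  node 7: h_left=0, h_right=-1, diff=1 [OK], height=1
  node 13: h_left=-1, h_right=-1, diff=0 [OK], height=0
  node 17: h_left=0, h_right=-1, diff=1 [OK], height=1
  node 12: h_left=1, h_right=1, diff=0 [OK], height=2
  node 35: h_left=-1, h_right=-1, diff=0 [OK], height=0
  node 39: h_left=0, h_right=-1, diff=1 [OK], height=1
  node 49: h_left=-1, h_right=-1, diff=0 [OK], height=0
  node 41: h_left=1, h_right=0, diff=1 [OK], height=2
  node 21: h_left=2, h_right=2, diff=0 [OK], height=3
All nodes satisfy the balance condition.
Result: Balanced


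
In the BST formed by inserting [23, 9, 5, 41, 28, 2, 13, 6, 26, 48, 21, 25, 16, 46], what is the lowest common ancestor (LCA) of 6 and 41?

Tree insertion order: [23, 9, 5, 41, 28, 2, 13, 6, 26, 48, 21, 25, 16, 46]
Tree (level-order array): [23, 9, 41, 5, 13, 28, 48, 2, 6, None, 21, 26, None, 46, None, None, None, None, None, 16, None, 25]
In a BST, the LCA of p=6, q=41 is the first node v on the
root-to-leaf path with p <= v <= q (go left if both < v, right if both > v).
Walk from root:
  at 23: 6 <= 23 <= 41, this is the LCA
LCA = 23


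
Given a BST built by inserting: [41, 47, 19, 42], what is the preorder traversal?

Tree insertion order: [41, 47, 19, 42]
Tree (level-order array): [41, 19, 47, None, None, 42]
Preorder traversal: [41, 19, 47, 42]


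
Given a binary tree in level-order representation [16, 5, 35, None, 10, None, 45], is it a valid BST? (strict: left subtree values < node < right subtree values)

Level-order array: [16, 5, 35, None, 10, None, 45]
Validate using subtree bounds (lo, hi): at each node, require lo < value < hi,
then recurse left with hi=value and right with lo=value.
Preorder trace (stopping at first violation):
  at node 16 with bounds (-inf, +inf): OK
  at node 5 with bounds (-inf, 16): OK
  at node 10 with bounds (5, 16): OK
  at node 35 with bounds (16, +inf): OK
  at node 45 with bounds (35, +inf): OK
No violation found at any node.
Result: Valid BST


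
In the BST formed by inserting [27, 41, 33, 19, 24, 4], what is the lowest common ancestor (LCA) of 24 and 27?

Tree insertion order: [27, 41, 33, 19, 24, 4]
Tree (level-order array): [27, 19, 41, 4, 24, 33]
In a BST, the LCA of p=24, q=27 is the first node v on the
root-to-leaf path with p <= v <= q (go left if both < v, right if both > v).
Walk from root:
  at 27: 24 <= 27 <= 27, this is the LCA
LCA = 27


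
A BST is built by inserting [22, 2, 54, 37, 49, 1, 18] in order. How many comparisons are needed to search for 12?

Search path for 12: 22 -> 2 -> 18
Found: False
Comparisons: 3


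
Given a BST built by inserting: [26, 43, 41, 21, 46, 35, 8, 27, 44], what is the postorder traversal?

Tree insertion order: [26, 43, 41, 21, 46, 35, 8, 27, 44]
Tree (level-order array): [26, 21, 43, 8, None, 41, 46, None, None, 35, None, 44, None, 27]
Postorder traversal: [8, 21, 27, 35, 41, 44, 46, 43, 26]


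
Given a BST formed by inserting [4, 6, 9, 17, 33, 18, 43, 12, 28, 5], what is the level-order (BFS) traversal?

Tree insertion order: [4, 6, 9, 17, 33, 18, 43, 12, 28, 5]
Tree (level-order array): [4, None, 6, 5, 9, None, None, None, 17, 12, 33, None, None, 18, 43, None, 28]
BFS from the root, enqueuing left then right child of each popped node:
  queue [4] -> pop 4, enqueue [6], visited so far: [4]
  queue [6] -> pop 6, enqueue [5, 9], visited so far: [4, 6]
  queue [5, 9] -> pop 5, enqueue [none], visited so far: [4, 6, 5]
  queue [9] -> pop 9, enqueue [17], visited so far: [4, 6, 5, 9]
  queue [17] -> pop 17, enqueue [12, 33], visited so far: [4, 6, 5, 9, 17]
  queue [12, 33] -> pop 12, enqueue [none], visited so far: [4, 6, 5, 9, 17, 12]
  queue [33] -> pop 33, enqueue [18, 43], visited so far: [4, 6, 5, 9, 17, 12, 33]
  queue [18, 43] -> pop 18, enqueue [28], visited so far: [4, 6, 5, 9, 17, 12, 33, 18]
  queue [43, 28] -> pop 43, enqueue [none], visited so far: [4, 6, 5, 9, 17, 12, 33, 18, 43]
  queue [28] -> pop 28, enqueue [none], visited so far: [4, 6, 5, 9, 17, 12, 33, 18, 43, 28]
Result: [4, 6, 5, 9, 17, 12, 33, 18, 43, 28]


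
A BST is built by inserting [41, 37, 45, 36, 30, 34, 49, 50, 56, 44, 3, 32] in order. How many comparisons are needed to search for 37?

Search path for 37: 41 -> 37
Found: True
Comparisons: 2


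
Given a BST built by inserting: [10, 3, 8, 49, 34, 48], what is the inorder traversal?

Tree insertion order: [10, 3, 8, 49, 34, 48]
Tree (level-order array): [10, 3, 49, None, 8, 34, None, None, None, None, 48]
Inorder traversal: [3, 8, 10, 34, 48, 49]


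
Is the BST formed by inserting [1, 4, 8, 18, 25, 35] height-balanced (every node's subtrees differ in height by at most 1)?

Tree (level-order array): [1, None, 4, None, 8, None, 18, None, 25, None, 35]
Definition: a tree is height-balanced if, at every node, |h(left) - h(right)| <= 1 (empty subtree has height -1).
Bottom-up per-node check:
  node 35: h_left=-1, h_right=-1, diff=0 [OK], height=0
  node 25: h_left=-1, h_right=0, diff=1 [OK], height=1
  node 18: h_left=-1, h_right=1, diff=2 [FAIL (|-1-1|=2 > 1)], height=2
  node 8: h_left=-1, h_right=2, diff=3 [FAIL (|-1-2|=3 > 1)], height=3
  node 4: h_left=-1, h_right=3, diff=4 [FAIL (|-1-3|=4 > 1)], height=4
  node 1: h_left=-1, h_right=4, diff=5 [FAIL (|-1-4|=5 > 1)], height=5
Node 18 violates the condition: |-1 - 1| = 2 > 1.
Result: Not balanced


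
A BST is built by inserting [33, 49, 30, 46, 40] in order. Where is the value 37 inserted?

Starting tree (level order): [33, 30, 49, None, None, 46, None, 40]
Insertion path: 33 -> 49 -> 46 -> 40
Result: insert 37 as left child of 40
Final tree (level order): [33, 30, 49, None, None, 46, None, 40, None, 37]


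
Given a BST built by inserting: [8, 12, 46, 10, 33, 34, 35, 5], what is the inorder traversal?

Tree insertion order: [8, 12, 46, 10, 33, 34, 35, 5]
Tree (level-order array): [8, 5, 12, None, None, 10, 46, None, None, 33, None, None, 34, None, 35]
Inorder traversal: [5, 8, 10, 12, 33, 34, 35, 46]


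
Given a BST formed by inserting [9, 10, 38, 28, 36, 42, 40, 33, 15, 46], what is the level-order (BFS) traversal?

Tree insertion order: [9, 10, 38, 28, 36, 42, 40, 33, 15, 46]
Tree (level-order array): [9, None, 10, None, 38, 28, 42, 15, 36, 40, 46, None, None, 33]
BFS from the root, enqueuing left then right child of each popped node:
  queue [9] -> pop 9, enqueue [10], visited so far: [9]
  queue [10] -> pop 10, enqueue [38], visited so far: [9, 10]
  queue [38] -> pop 38, enqueue [28, 42], visited so far: [9, 10, 38]
  queue [28, 42] -> pop 28, enqueue [15, 36], visited so far: [9, 10, 38, 28]
  queue [42, 15, 36] -> pop 42, enqueue [40, 46], visited so far: [9, 10, 38, 28, 42]
  queue [15, 36, 40, 46] -> pop 15, enqueue [none], visited so far: [9, 10, 38, 28, 42, 15]
  queue [36, 40, 46] -> pop 36, enqueue [33], visited so far: [9, 10, 38, 28, 42, 15, 36]
  queue [40, 46, 33] -> pop 40, enqueue [none], visited so far: [9, 10, 38, 28, 42, 15, 36, 40]
  queue [46, 33] -> pop 46, enqueue [none], visited so far: [9, 10, 38, 28, 42, 15, 36, 40, 46]
  queue [33] -> pop 33, enqueue [none], visited so far: [9, 10, 38, 28, 42, 15, 36, 40, 46, 33]
Result: [9, 10, 38, 28, 42, 15, 36, 40, 46, 33]


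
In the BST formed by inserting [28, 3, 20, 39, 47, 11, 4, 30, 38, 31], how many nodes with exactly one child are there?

Tree built from: [28, 3, 20, 39, 47, 11, 4, 30, 38, 31]
Tree (level-order array): [28, 3, 39, None, 20, 30, 47, 11, None, None, 38, None, None, 4, None, 31]
Rule: These are nodes with exactly 1 non-null child.
Per-node child counts:
  node 28: 2 child(ren)
  node 3: 1 child(ren)
  node 20: 1 child(ren)
  node 11: 1 child(ren)
  node 4: 0 child(ren)
  node 39: 2 child(ren)
  node 30: 1 child(ren)
  node 38: 1 child(ren)
  node 31: 0 child(ren)
  node 47: 0 child(ren)
Matching nodes: [3, 20, 11, 30, 38]
Count of nodes with exactly one child: 5


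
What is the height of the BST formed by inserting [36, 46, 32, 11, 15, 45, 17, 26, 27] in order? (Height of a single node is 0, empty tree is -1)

Insertion order: [36, 46, 32, 11, 15, 45, 17, 26, 27]
Tree (level-order array): [36, 32, 46, 11, None, 45, None, None, 15, None, None, None, 17, None, 26, None, 27]
Compute height bottom-up (empty subtree = -1):
  height(27) = 1 + max(-1, -1) = 0
  height(26) = 1 + max(-1, 0) = 1
  height(17) = 1 + max(-1, 1) = 2
  height(15) = 1 + max(-1, 2) = 3
  height(11) = 1 + max(-1, 3) = 4
  height(32) = 1 + max(4, -1) = 5
  height(45) = 1 + max(-1, -1) = 0
  height(46) = 1 + max(0, -1) = 1
  height(36) = 1 + max(5, 1) = 6
Height = 6


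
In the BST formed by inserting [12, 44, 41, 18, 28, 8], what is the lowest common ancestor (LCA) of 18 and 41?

Tree insertion order: [12, 44, 41, 18, 28, 8]
Tree (level-order array): [12, 8, 44, None, None, 41, None, 18, None, None, 28]
In a BST, the LCA of p=18, q=41 is the first node v on the
root-to-leaf path with p <= v <= q (go left if both < v, right if both > v).
Walk from root:
  at 12: both 18 and 41 > 12, go right
  at 44: both 18 and 41 < 44, go left
  at 41: 18 <= 41 <= 41, this is the LCA
LCA = 41


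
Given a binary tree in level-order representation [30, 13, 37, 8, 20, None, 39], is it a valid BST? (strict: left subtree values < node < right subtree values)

Level-order array: [30, 13, 37, 8, 20, None, 39]
Validate using subtree bounds (lo, hi): at each node, require lo < value < hi,
then recurse left with hi=value and right with lo=value.
Preorder trace (stopping at first violation):
  at node 30 with bounds (-inf, +inf): OK
  at node 13 with bounds (-inf, 30): OK
  at node 8 with bounds (-inf, 13): OK
  at node 20 with bounds (13, 30): OK
  at node 37 with bounds (30, +inf): OK
  at node 39 with bounds (37, +inf): OK
No violation found at any node.
Result: Valid BST


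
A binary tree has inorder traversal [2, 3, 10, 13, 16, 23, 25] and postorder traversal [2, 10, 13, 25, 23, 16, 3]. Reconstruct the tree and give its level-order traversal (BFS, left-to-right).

Inorder:   [2, 3, 10, 13, 16, 23, 25]
Postorder: [2, 10, 13, 25, 23, 16, 3]
Algorithm: postorder visits root last, so walk postorder right-to-left;
each value is the root of the current inorder slice — split it at that
value, recurse on the right subtree first, then the left.
Recursive splits:
  root=3; inorder splits into left=[2], right=[10, 13, 16, 23, 25]
  root=16; inorder splits into left=[10, 13], right=[23, 25]
  root=23; inorder splits into left=[], right=[25]
  root=25; inorder splits into left=[], right=[]
  root=13; inorder splits into left=[10], right=[]
  root=10; inorder splits into left=[], right=[]
  root=2; inorder splits into left=[], right=[]
Reconstructed level-order: [3, 2, 16, 13, 23, 10, 25]


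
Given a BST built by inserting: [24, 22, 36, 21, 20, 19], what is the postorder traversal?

Tree insertion order: [24, 22, 36, 21, 20, 19]
Tree (level-order array): [24, 22, 36, 21, None, None, None, 20, None, 19]
Postorder traversal: [19, 20, 21, 22, 36, 24]


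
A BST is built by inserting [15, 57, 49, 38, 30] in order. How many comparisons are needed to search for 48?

Search path for 48: 15 -> 57 -> 49 -> 38
Found: False
Comparisons: 4


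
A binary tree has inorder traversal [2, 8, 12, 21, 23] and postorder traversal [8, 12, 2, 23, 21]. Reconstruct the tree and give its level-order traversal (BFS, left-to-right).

Inorder:   [2, 8, 12, 21, 23]
Postorder: [8, 12, 2, 23, 21]
Algorithm: postorder visits root last, so walk postorder right-to-left;
each value is the root of the current inorder slice — split it at that
value, recurse on the right subtree first, then the left.
Recursive splits:
  root=21; inorder splits into left=[2, 8, 12], right=[23]
  root=23; inorder splits into left=[], right=[]
  root=2; inorder splits into left=[], right=[8, 12]
  root=12; inorder splits into left=[8], right=[]
  root=8; inorder splits into left=[], right=[]
Reconstructed level-order: [21, 2, 23, 12, 8]


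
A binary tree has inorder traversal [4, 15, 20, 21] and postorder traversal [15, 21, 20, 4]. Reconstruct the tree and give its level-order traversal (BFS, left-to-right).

Inorder:   [4, 15, 20, 21]
Postorder: [15, 21, 20, 4]
Algorithm: postorder visits root last, so walk postorder right-to-left;
each value is the root of the current inorder slice — split it at that
value, recurse on the right subtree first, then the left.
Recursive splits:
  root=4; inorder splits into left=[], right=[15, 20, 21]
  root=20; inorder splits into left=[15], right=[21]
  root=21; inorder splits into left=[], right=[]
  root=15; inorder splits into left=[], right=[]
Reconstructed level-order: [4, 20, 15, 21]


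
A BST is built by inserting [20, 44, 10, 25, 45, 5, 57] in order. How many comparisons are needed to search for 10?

Search path for 10: 20 -> 10
Found: True
Comparisons: 2


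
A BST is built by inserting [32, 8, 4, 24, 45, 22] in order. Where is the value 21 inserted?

Starting tree (level order): [32, 8, 45, 4, 24, None, None, None, None, 22]
Insertion path: 32 -> 8 -> 24 -> 22
Result: insert 21 as left child of 22
Final tree (level order): [32, 8, 45, 4, 24, None, None, None, None, 22, None, 21]


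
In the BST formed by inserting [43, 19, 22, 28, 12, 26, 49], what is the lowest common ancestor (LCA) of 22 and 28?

Tree insertion order: [43, 19, 22, 28, 12, 26, 49]
Tree (level-order array): [43, 19, 49, 12, 22, None, None, None, None, None, 28, 26]
In a BST, the LCA of p=22, q=28 is the first node v on the
root-to-leaf path with p <= v <= q (go left if both < v, right if both > v).
Walk from root:
  at 43: both 22 and 28 < 43, go left
  at 19: both 22 and 28 > 19, go right
  at 22: 22 <= 22 <= 28, this is the LCA
LCA = 22


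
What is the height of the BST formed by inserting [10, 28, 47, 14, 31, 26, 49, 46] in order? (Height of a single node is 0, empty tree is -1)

Insertion order: [10, 28, 47, 14, 31, 26, 49, 46]
Tree (level-order array): [10, None, 28, 14, 47, None, 26, 31, 49, None, None, None, 46]
Compute height bottom-up (empty subtree = -1):
  height(26) = 1 + max(-1, -1) = 0
  height(14) = 1 + max(-1, 0) = 1
  height(46) = 1 + max(-1, -1) = 0
  height(31) = 1 + max(-1, 0) = 1
  height(49) = 1 + max(-1, -1) = 0
  height(47) = 1 + max(1, 0) = 2
  height(28) = 1 + max(1, 2) = 3
  height(10) = 1 + max(-1, 3) = 4
Height = 4


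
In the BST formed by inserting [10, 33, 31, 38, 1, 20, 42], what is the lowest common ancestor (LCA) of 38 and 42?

Tree insertion order: [10, 33, 31, 38, 1, 20, 42]
Tree (level-order array): [10, 1, 33, None, None, 31, 38, 20, None, None, 42]
In a BST, the LCA of p=38, q=42 is the first node v on the
root-to-leaf path with p <= v <= q (go left if both < v, right if both > v).
Walk from root:
  at 10: both 38 and 42 > 10, go right
  at 33: both 38 and 42 > 33, go right
  at 38: 38 <= 38 <= 42, this is the LCA
LCA = 38


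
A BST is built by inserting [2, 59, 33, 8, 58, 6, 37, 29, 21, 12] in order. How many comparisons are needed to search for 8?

Search path for 8: 2 -> 59 -> 33 -> 8
Found: True
Comparisons: 4


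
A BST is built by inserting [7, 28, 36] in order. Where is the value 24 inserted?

Starting tree (level order): [7, None, 28, None, 36]
Insertion path: 7 -> 28
Result: insert 24 as left child of 28
Final tree (level order): [7, None, 28, 24, 36]


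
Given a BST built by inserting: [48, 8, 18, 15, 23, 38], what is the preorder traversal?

Tree insertion order: [48, 8, 18, 15, 23, 38]
Tree (level-order array): [48, 8, None, None, 18, 15, 23, None, None, None, 38]
Preorder traversal: [48, 8, 18, 15, 23, 38]


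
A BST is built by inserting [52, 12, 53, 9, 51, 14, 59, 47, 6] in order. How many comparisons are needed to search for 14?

Search path for 14: 52 -> 12 -> 51 -> 14
Found: True
Comparisons: 4


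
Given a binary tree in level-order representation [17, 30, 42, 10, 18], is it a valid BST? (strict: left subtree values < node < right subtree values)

Level-order array: [17, 30, 42, 10, 18]
Validate using subtree bounds (lo, hi): at each node, require lo < value < hi,
then recurse left with hi=value and right with lo=value.
Preorder trace (stopping at first violation):
  at node 17 with bounds (-inf, +inf): OK
  at node 30 with bounds (-inf, 17): VIOLATION
Node 30 violates its bound: not (-inf < 30 < 17).
Result: Not a valid BST


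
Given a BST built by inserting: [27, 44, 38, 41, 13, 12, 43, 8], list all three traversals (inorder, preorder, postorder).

Tree insertion order: [27, 44, 38, 41, 13, 12, 43, 8]
Tree (level-order array): [27, 13, 44, 12, None, 38, None, 8, None, None, 41, None, None, None, 43]
Inorder (L, root, R): [8, 12, 13, 27, 38, 41, 43, 44]
Preorder (root, L, R): [27, 13, 12, 8, 44, 38, 41, 43]
Postorder (L, R, root): [8, 12, 13, 43, 41, 38, 44, 27]


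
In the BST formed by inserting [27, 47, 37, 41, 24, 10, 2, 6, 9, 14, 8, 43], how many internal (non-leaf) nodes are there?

Tree built from: [27, 47, 37, 41, 24, 10, 2, 6, 9, 14, 8, 43]
Tree (level-order array): [27, 24, 47, 10, None, 37, None, 2, 14, None, 41, None, 6, None, None, None, 43, None, 9, None, None, 8]
Rule: An internal node has at least one child.
Per-node child counts:
  node 27: 2 child(ren)
  node 24: 1 child(ren)
  node 10: 2 child(ren)
  node 2: 1 child(ren)
  node 6: 1 child(ren)
  node 9: 1 child(ren)
  node 8: 0 child(ren)
  node 14: 0 child(ren)
  node 47: 1 child(ren)
  node 37: 1 child(ren)
  node 41: 1 child(ren)
  node 43: 0 child(ren)
Matching nodes: [27, 24, 10, 2, 6, 9, 47, 37, 41]
Count of internal (non-leaf) nodes: 9


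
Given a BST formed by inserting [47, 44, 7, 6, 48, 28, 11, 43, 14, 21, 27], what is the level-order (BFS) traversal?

Tree insertion order: [47, 44, 7, 6, 48, 28, 11, 43, 14, 21, 27]
Tree (level-order array): [47, 44, 48, 7, None, None, None, 6, 28, None, None, 11, 43, None, 14, None, None, None, 21, None, 27]
BFS from the root, enqueuing left then right child of each popped node:
  queue [47] -> pop 47, enqueue [44, 48], visited so far: [47]
  queue [44, 48] -> pop 44, enqueue [7], visited so far: [47, 44]
  queue [48, 7] -> pop 48, enqueue [none], visited so far: [47, 44, 48]
  queue [7] -> pop 7, enqueue [6, 28], visited so far: [47, 44, 48, 7]
  queue [6, 28] -> pop 6, enqueue [none], visited so far: [47, 44, 48, 7, 6]
  queue [28] -> pop 28, enqueue [11, 43], visited so far: [47, 44, 48, 7, 6, 28]
  queue [11, 43] -> pop 11, enqueue [14], visited so far: [47, 44, 48, 7, 6, 28, 11]
  queue [43, 14] -> pop 43, enqueue [none], visited so far: [47, 44, 48, 7, 6, 28, 11, 43]
  queue [14] -> pop 14, enqueue [21], visited so far: [47, 44, 48, 7, 6, 28, 11, 43, 14]
  queue [21] -> pop 21, enqueue [27], visited so far: [47, 44, 48, 7, 6, 28, 11, 43, 14, 21]
  queue [27] -> pop 27, enqueue [none], visited so far: [47, 44, 48, 7, 6, 28, 11, 43, 14, 21, 27]
Result: [47, 44, 48, 7, 6, 28, 11, 43, 14, 21, 27]


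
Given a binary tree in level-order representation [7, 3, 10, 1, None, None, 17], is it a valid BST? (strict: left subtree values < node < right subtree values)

Level-order array: [7, 3, 10, 1, None, None, 17]
Validate using subtree bounds (lo, hi): at each node, require lo < value < hi,
then recurse left with hi=value and right with lo=value.
Preorder trace (stopping at first violation):
  at node 7 with bounds (-inf, +inf): OK
  at node 3 with bounds (-inf, 7): OK
  at node 1 with bounds (-inf, 3): OK
  at node 10 with bounds (7, +inf): OK
  at node 17 with bounds (10, +inf): OK
No violation found at any node.
Result: Valid BST


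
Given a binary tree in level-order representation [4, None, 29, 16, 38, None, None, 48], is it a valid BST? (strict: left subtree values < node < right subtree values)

Level-order array: [4, None, 29, 16, 38, None, None, 48]
Validate using subtree bounds (lo, hi): at each node, require lo < value < hi,
then recurse left with hi=value and right with lo=value.
Preorder trace (stopping at first violation):
  at node 4 with bounds (-inf, +inf): OK
  at node 29 with bounds (4, +inf): OK
  at node 16 with bounds (4, 29): OK
  at node 38 with bounds (29, +inf): OK
  at node 48 with bounds (29, 38): VIOLATION
Node 48 violates its bound: not (29 < 48 < 38).
Result: Not a valid BST


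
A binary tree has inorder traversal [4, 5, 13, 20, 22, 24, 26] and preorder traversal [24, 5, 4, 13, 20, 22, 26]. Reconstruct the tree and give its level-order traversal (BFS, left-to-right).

Inorder:  [4, 5, 13, 20, 22, 24, 26]
Preorder: [24, 5, 4, 13, 20, 22, 26]
Algorithm: preorder visits root first, so consume preorder in order;
for each root, split the current inorder slice at that value into
left-subtree inorder and right-subtree inorder, then recurse.
Recursive splits:
  root=24; inorder splits into left=[4, 5, 13, 20, 22], right=[26]
  root=5; inorder splits into left=[4], right=[13, 20, 22]
  root=4; inorder splits into left=[], right=[]
  root=13; inorder splits into left=[], right=[20, 22]
  root=20; inorder splits into left=[], right=[22]
  root=22; inorder splits into left=[], right=[]
  root=26; inorder splits into left=[], right=[]
Reconstructed level-order: [24, 5, 26, 4, 13, 20, 22]


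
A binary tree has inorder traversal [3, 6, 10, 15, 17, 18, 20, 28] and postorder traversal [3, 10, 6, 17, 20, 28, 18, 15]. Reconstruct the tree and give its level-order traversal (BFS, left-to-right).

Inorder:   [3, 6, 10, 15, 17, 18, 20, 28]
Postorder: [3, 10, 6, 17, 20, 28, 18, 15]
Algorithm: postorder visits root last, so walk postorder right-to-left;
each value is the root of the current inorder slice — split it at that
value, recurse on the right subtree first, then the left.
Recursive splits:
  root=15; inorder splits into left=[3, 6, 10], right=[17, 18, 20, 28]
  root=18; inorder splits into left=[17], right=[20, 28]
  root=28; inorder splits into left=[20], right=[]
  root=20; inorder splits into left=[], right=[]
  root=17; inorder splits into left=[], right=[]
  root=6; inorder splits into left=[3], right=[10]
  root=10; inorder splits into left=[], right=[]
  root=3; inorder splits into left=[], right=[]
Reconstructed level-order: [15, 6, 18, 3, 10, 17, 28, 20]


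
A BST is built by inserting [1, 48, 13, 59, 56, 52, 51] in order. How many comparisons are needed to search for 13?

Search path for 13: 1 -> 48 -> 13
Found: True
Comparisons: 3


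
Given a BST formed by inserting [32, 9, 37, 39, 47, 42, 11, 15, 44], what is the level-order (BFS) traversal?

Tree insertion order: [32, 9, 37, 39, 47, 42, 11, 15, 44]
Tree (level-order array): [32, 9, 37, None, 11, None, 39, None, 15, None, 47, None, None, 42, None, None, 44]
BFS from the root, enqueuing left then right child of each popped node:
  queue [32] -> pop 32, enqueue [9, 37], visited so far: [32]
  queue [9, 37] -> pop 9, enqueue [11], visited so far: [32, 9]
  queue [37, 11] -> pop 37, enqueue [39], visited so far: [32, 9, 37]
  queue [11, 39] -> pop 11, enqueue [15], visited so far: [32, 9, 37, 11]
  queue [39, 15] -> pop 39, enqueue [47], visited so far: [32, 9, 37, 11, 39]
  queue [15, 47] -> pop 15, enqueue [none], visited so far: [32, 9, 37, 11, 39, 15]
  queue [47] -> pop 47, enqueue [42], visited so far: [32, 9, 37, 11, 39, 15, 47]
  queue [42] -> pop 42, enqueue [44], visited so far: [32, 9, 37, 11, 39, 15, 47, 42]
  queue [44] -> pop 44, enqueue [none], visited so far: [32, 9, 37, 11, 39, 15, 47, 42, 44]
Result: [32, 9, 37, 11, 39, 15, 47, 42, 44]


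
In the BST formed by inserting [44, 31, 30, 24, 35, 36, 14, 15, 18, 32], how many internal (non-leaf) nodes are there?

Tree built from: [44, 31, 30, 24, 35, 36, 14, 15, 18, 32]
Tree (level-order array): [44, 31, None, 30, 35, 24, None, 32, 36, 14, None, None, None, None, None, None, 15, None, 18]
Rule: An internal node has at least one child.
Per-node child counts:
  node 44: 1 child(ren)
  node 31: 2 child(ren)
  node 30: 1 child(ren)
  node 24: 1 child(ren)
  node 14: 1 child(ren)
  node 15: 1 child(ren)
  node 18: 0 child(ren)
  node 35: 2 child(ren)
  node 32: 0 child(ren)
  node 36: 0 child(ren)
Matching nodes: [44, 31, 30, 24, 14, 15, 35]
Count of internal (non-leaf) nodes: 7


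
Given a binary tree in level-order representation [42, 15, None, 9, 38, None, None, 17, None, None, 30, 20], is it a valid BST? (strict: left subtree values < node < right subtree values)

Level-order array: [42, 15, None, 9, 38, None, None, 17, None, None, 30, 20]
Validate using subtree bounds (lo, hi): at each node, require lo < value < hi,
then recurse left with hi=value and right with lo=value.
Preorder trace (stopping at first violation):
  at node 42 with bounds (-inf, +inf): OK
  at node 15 with bounds (-inf, 42): OK
  at node 9 with bounds (-inf, 15): OK
  at node 38 with bounds (15, 42): OK
  at node 17 with bounds (15, 38): OK
  at node 30 with bounds (17, 38): OK
  at node 20 with bounds (17, 30): OK
No violation found at any node.
Result: Valid BST


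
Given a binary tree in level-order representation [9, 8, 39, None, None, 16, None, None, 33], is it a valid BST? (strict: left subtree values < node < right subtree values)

Level-order array: [9, 8, 39, None, None, 16, None, None, 33]
Validate using subtree bounds (lo, hi): at each node, require lo < value < hi,
then recurse left with hi=value and right with lo=value.
Preorder trace (stopping at first violation):
  at node 9 with bounds (-inf, +inf): OK
  at node 8 with bounds (-inf, 9): OK
  at node 39 with bounds (9, +inf): OK
  at node 16 with bounds (9, 39): OK
  at node 33 with bounds (16, 39): OK
No violation found at any node.
Result: Valid BST


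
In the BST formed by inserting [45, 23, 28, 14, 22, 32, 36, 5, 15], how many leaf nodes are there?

Tree built from: [45, 23, 28, 14, 22, 32, 36, 5, 15]
Tree (level-order array): [45, 23, None, 14, 28, 5, 22, None, 32, None, None, 15, None, None, 36]
Rule: A leaf has 0 children.
Per-node child counts:
  node 45: 1 child(ren)
  node 23: 2 child(ren)
  node 14: 2 child(ren)
  node 5: 0 child(ren)
  node 22: 1 child(ren)
  node 15: 0 child(ren)
  node 28: 1 child(ren)
  node 32: 1 child(ren)
  node 36: 0 child(ren)
Matching nodes: [5, 15, 36]
Count of leaf nodes: 3


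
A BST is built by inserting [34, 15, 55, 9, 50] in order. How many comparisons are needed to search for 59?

Search path for 59: 34 -> 55
Found: False
Comparisons: 2


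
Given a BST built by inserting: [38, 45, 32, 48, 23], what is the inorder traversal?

Tree insertion order: [38, 45, 32, 48, 23]
Tree (level-order array): [38, 32, 45, 23, None, None, 48]
Inorder traversal: [23, 32, 38, 45, 48]


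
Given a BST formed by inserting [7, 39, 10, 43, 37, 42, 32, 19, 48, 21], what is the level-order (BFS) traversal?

Tree insertion order: [7, 39, 10, 43, 37, 42, 32, 19, 48, 21]
Tree (level-order array): [7, None, 39, 10, 43, None, 37, 42, 48, 32, None, None, None, None, None, 19, None, None, 21]
BFS from the root, enqueuing left then right child of each popped node:
  queue [7] -> pop 7, enqueue [39], visited so far: [7]
  queue [39] -> pop 39, enqueue [10, 43], visited so far: [7, 39]
  queue [10, 43] -> pop 10, enqueue [37], visited so far: [7, 39, 10]
  queue [43, 37] -> pop 43, enqueue [42, 48], visited so far: [7, 39, 10, 43]
  queue [37, 42, 48] -> pop 37, enqueue [32], visited so far: [7, 39, 10, 43, 37]
  queue [42, 48, 32] -> pop 42, enqueue [none], visited so far: [7, 39, 10, 43, 37, 42]
  queue [48, 32] -> pop 48, enqueue [none], visited so far: [7, 39, 10, 43, 37, 42, 48]
  queue [32] -> pop 32, enqueue [19], visited so far: [7, 39, 10, 43, 37, 42, 48, 32]
  queue [19] -> pop 19, enqueue [21], visited so far: [7, 39, 10, 43, 37, 42, 48, 32, 19]
  queue [21] -> pop 21, enqueue [none], visited so far: [7, 39, 10, 43, 37, 42, 48, 32, 19, 21]
Result: [7, 39, 10, 43, 37, 42, 48, 32, 19, 21]
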